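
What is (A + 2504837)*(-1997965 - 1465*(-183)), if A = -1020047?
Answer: -2568493677300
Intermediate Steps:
(A + 2504837)*(-1997965 - 1465*(-183)) = (-1020047 + 2504837)*(-1997965 - 1465*(-183)) = 1484790*(-1997965 + 268095) = 1484790*(-1729870) = -2568493677300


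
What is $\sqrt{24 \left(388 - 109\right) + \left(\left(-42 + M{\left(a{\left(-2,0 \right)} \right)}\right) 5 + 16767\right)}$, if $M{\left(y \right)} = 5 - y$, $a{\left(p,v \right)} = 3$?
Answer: $\sqrt{23263} \approx 152.52$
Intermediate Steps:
$\sqrt{24 \left(388 - 109\right) + \left(\left(-42 + M{\left(a{\left(-2,0 \right)} \right)}\right) 5 + 16767\right)} = \sqrt{24 \left(388 - 109\right) + \left(\left(-42 + \left(5 - 3\right)\right) 5 + 16767\right)} = \sqrt{24 \cdot 279 + \left(\left(-42 + 2\right) 5 + 16767\right)} = \sqrt{6696 + \left(\left(-40\right) 5 + 16767\right)} = \sqrt{6696 + \left(-200 + 16767\right)} = \sqrt{6696 + 16567} = \sqrt{23263}$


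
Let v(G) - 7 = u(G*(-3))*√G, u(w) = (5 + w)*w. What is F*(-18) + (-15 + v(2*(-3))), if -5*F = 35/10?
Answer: 23/5 + 414*I*√6 ≈ 4.6 + 1014.1*I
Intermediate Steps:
u(w) = w*(5 + w)
v(G) = 7 - 3*G^(3/2)*(5 - 3*G) (v(G) = 7 + ((G*(-3))*(5 + G*(-3)))*√G = 7 + ((-3*G)*(5 - 3*G))*√G = 7 + (-3*G*(5 - 3*G))*√G = 7 - 3*G^(3/2)*(5 - 3*G))
F = -7/10 ≈ -0.70000
F*(-18) + (-15 + v(2*(-3))) = -7/10*(-18) + (-15 + (7 + (2*(-3))^(3/2)*(-15 + 9*(2*(-3))))) = 63/5 + (-15 + (7 + (-6)^(3/2)*(-15 + 9*(-6)))) = 63/5 + (-15 + (7 + (-6*I*√6)*(-15 - 54))) = 63/5 + (-15 + (7 - 6*I*√6*(-69))) = 63/5 + (-15 + (7 + 414*I*√6)) = 63/5 + (-8 + 414*I*√6) = 23/5 + 414*I*√6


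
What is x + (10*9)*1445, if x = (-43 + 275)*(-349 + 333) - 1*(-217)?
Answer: 126555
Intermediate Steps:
x = -3495 (x = 232*(-16) + 217 = -3712 + 217 = -3495)
x + (10*9)*1445 = -3495 + (10*9)*1445 = -3495 + 90*1445 = -3495 + 130050 = 126555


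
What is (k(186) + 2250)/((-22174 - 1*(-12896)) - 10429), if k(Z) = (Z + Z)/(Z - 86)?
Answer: -18781/164225 ≈ -0.11436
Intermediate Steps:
k(Z) = 2*Z/(-86 + Z) (k(Z) = (2*Z)/(-86 + Z) = 2*Z/(-86 + Z))
(k(186) + 2250)/((-22174 - 1*(-12896)) - 10429) = (2*186/(-86 + 186) + 2250)/((-22174 - 1*(-12896)) - 10429) = (2*186/100 + 2250)/((-22174 + 12896) - 10429) = (2*186*(1/100) + 2250)/(-9278 - 10429) = (93/25 + 2250)/(-19707) = (56343/25)*(-1/19707) = -18781/164225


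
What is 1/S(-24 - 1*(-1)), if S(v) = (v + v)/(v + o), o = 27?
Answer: -2/23 ≈ -0.086957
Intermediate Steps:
S(v) = 2*v/(27 + v) (S(v) = (v + v)/(v + 27) = (2*v)/(27 + v) = 2*v/(27 + v))
1/S(-24 - 1*(-1)) = 1/(2*(-24 - 1*(-1))/(27 + (-24 - 1*(-1)))) = 1/(2*(-24 + 1)/(27 + (-24 + 1))) = 1/(2*(-23)/(27 - 23)) = 1/(2*(-23)/4) = 1/(2*(-23)*(¼)) = 1/(-23/2) = -2/23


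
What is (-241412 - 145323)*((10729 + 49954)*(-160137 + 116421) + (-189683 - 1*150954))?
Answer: 1026069316308775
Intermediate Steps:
(-241412 - 145323)*((10729 + 49954)*(-160137 + 116421) + (-189683 - 1*150954)) = -386735*(60683*(-43716) + (-189683 - 150954)) = -386735*(-2652818028 - 340637) = -386735*(-2653158665) = 1026069316308775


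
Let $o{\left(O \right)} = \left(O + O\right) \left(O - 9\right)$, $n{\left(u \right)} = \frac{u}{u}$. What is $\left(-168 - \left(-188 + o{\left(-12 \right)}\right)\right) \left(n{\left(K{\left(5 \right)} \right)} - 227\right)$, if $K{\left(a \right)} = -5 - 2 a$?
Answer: $109384$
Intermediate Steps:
$n{\left(u \right)} = 1$
$o{\left(O \right)} = 2 O \left(-9 + O\right)$
$\left(-168 - \left(-188 + o{\left(-12 \right)}\right)\right) \left(n{\left(K{\left(5 \right)} \right)} - 227\right) = \left(-168 + \left(188 - 2 \left(-12\right) \left(-9 - 12\right)\right)\right) \left(1 - 227\right) = \left(-168 + \left(188 - 2 \left(-12\right) \left(-21\right)\right)\right) \left(-226\right) = \left(-168 + \left(188 - 504\right)\right) \left(-226\right) = \left(-168 - 316\right) \left(-226\right) = \left(-484\right) \left(-226\right) = 109384$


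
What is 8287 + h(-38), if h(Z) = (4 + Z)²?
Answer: 9443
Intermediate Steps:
8287 + h(-38) = 8287 + (4 - 38)² = 8287 + (-34)² = 8287 + 1156 = 9443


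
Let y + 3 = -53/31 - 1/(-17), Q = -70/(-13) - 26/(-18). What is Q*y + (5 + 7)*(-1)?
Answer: -52907/1209 ≈ -43.761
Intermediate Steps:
Q = 799/117 (Q = -70*(-1/13) - 26*(-1/18) = 70/13 + 13/9 = 799/117 ≈ 6.8291)
y = -2451/527 (y = -3 + (-53/31 - 1/(-17)) = -3 + (-53*1/31 - 1*(-1/17)) = -3 + (-53/31 + 1/17) = -3 - 870/527 = -2451/527 ≈ -4.6509)
Q*y + (5 + 7)*(-1) = (799/117)*(-2451/527) + (5 + 7)*(-1) = -38399/1209 + 12*(-1) = -38399/1209 - 12 = -52907/1209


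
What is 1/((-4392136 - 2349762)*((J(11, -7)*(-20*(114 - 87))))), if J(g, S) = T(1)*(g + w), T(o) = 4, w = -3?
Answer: 1/116499997440 ≈ 8.5837e-12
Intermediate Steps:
J(g, S) = -12 + 4*g (J(g, S) = 4*(g - 3) = 4*(-3 + g) = -12 + 4*g)
1/((-4392136 - 2349762)*((J(11, -7)*(-20*(114 - 87))))) = 1/((-4392136 - 2349762)*(((-12 + 4*11)*(-20*(114 - 87))))) = 1/((-6741898)*(((-12 + 44)*(-20*27)))) = -1/(6741898*(32*(-540))) = -1/6741898/(-17280) = -1/6741898*(-1/17280) = 1/116499997440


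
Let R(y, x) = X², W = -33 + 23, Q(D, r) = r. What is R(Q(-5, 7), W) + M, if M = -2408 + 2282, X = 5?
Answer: -101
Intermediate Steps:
W = -10
R(y, x) = 25 (R(y, x) = 5² = 25)
M = -126
R(Q(-5, 7), W) + M = 25 - 126 = -101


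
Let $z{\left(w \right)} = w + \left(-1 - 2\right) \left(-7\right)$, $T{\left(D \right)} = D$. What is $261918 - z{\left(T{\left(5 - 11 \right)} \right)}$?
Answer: $261903$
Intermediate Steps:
$z{\left(w \right)} = 21 + w$ ($z{\left(w \right)} = w - -21 = w + 21 = 21 + w$)
$261918 - z{\left(T{\left(5 - 11 \right)} \right)} = 261918 - \left(21 + \left(5 - 11\right)\right) = 261918 - \left(21 - 6\right) = 261918 - 15 = 261903$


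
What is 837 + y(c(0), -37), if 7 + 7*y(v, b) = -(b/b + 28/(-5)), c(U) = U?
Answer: 29283/35 ≈ 836.66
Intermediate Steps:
y(v, b) = -12/35 (y(v, b) = -1 + (-(b/b + 28/(-5)))/7 = -1 + (-(1 + 28*(-⅕)))/7 = -1 + (-(1 - 28/5))/7 = -1 + (-1*(-23/5))/7 = -1 + (⅐)*(23/5) = -1 + 23/35 = -12/35)
837 + y(c(0), -37) = 837 - 12/35 = 29283/35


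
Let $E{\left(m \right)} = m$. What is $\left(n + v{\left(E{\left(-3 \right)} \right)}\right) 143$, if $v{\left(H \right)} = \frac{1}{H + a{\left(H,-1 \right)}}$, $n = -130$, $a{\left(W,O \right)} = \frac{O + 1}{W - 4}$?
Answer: $- \frac{55913}{3} \approx -18638.0$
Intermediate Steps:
$a{\left(W,O \right)} = \frac{1 + O}{-4 + W}$
$v{\left(H \right)} = \frac{1}{H}$ ($v{\left(H \right)} = \frac{1}{H + \frac{1 - 1}{-4 + H}} = \frac{1}{H + \frac{1}{-4 + H} 0} = \frac{1}{H + 0} = \frac{1}{H}$)
$\left(n + v{\left(E{\left(-3 \right)} \right)}\right) 143 = \left(-130 + \frac{1}{-3}\right) 143 = \left(-130 - \frac{1}{3}\right) 143 = \left(- \frac{391}{3}\right) 143 = - \frac{55913}{3}$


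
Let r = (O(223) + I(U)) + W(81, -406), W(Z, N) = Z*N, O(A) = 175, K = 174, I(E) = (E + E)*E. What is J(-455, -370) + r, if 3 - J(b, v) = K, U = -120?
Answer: -4082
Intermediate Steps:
I(E) = 2*E**2 (I(E) = (2*E)*E = 2*E**2)
J(b, v) = -171 (J(b, v) = 3 - 1*174 = 3 - 174 = -171)
W(Z, N) = N*Z
r = -3911 (r = (175 + 2*(-120)**2) - 406*81 = (175 + 2*14400) - 32886 = (175 + 28800) - 32886 = 28975 - 32886 = -3911)
J(-455, -370) + r = -171 - 3911 = -4082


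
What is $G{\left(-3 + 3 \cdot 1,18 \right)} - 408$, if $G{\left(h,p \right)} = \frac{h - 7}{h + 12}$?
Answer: $- \frac{4903}{12} \approx -408.58$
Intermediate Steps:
$G{\left(h,p \right)} = \frac{-7 + h}{12 + h}$
$G{\left(-3 + 3 \cdot 1,18 \right)} - 408 = \frac{-7 + \left(-3 + 3 \cdot 1\right)}{12 + \left(-3 + 3 \cdot 1\right)} - 408 = \frac{-7 + \left(-3 + 3\right)}{12 + \left(-3 + 3\right)} - 408 = \frac{-7 + 0}{12 + 0} - 408 = \frac{1}{12} \left(-7\right) - 408 = - \frac{7}{12} - 408 = - \frac{4903}{12}$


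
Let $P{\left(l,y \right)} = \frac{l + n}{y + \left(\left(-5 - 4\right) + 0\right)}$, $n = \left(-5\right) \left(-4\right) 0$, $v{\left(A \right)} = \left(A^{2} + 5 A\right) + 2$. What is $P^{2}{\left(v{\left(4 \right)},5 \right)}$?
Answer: $\frac{361}{4} \approx 90.25$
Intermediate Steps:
$v{\left(A \right)} = 2 + A^{2} + 5 A$
$n = 0$ ($n = 20 \cdot 0 = 0$)
$P{\left(l,y \right)} = \frac{l}{-9 + y}$ ($P{\left(l,y \right)} = \frac{l + 0}{y + \left(\left(-5 - 4\right) + 0\right)} = \frac{l}{y + \left(-9 + 0\right)} = \frac{l}{y - 9} = \frac{l}{-9 + y}$)
$P^{2}{\left(v{\left(4 \right)},5 \right)} = \left(\frac{2 + 4^{2} + 5 \cdot 4}{-9 + 5}\right)^{2} = \left(\frac{2 + 16 + 20}{-4}\right)^{2} = \left(38 \left(- \frac{1}{4}\right)\right)^{2} = \left(- \frac{19}{2}\right)^{2} = \frac{361}{4}$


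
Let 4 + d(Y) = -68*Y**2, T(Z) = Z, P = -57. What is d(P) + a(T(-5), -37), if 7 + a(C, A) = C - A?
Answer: -220911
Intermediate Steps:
d(Y) = -4 - 68*Y**2
a(C, A) = -7 + C - A (a(C, A) = -7 + (C - A) = -7 + C - A)
d(P) + a(T(-5), -37) = (-4 - 68*(-57)**2) + (-7 - 5 - 1*(-37)) = (-4 - 68*3249) + (-7 - 5 + 37) = (-4 - 220932) + 25 = -220936 + 25 = -220911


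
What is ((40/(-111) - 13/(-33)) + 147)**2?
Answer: 32230302784/1490841 ≈ 21619.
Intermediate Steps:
((40/(-111) - 13/(-33)) + 147)**2 = ((40*(-1/111) - 13*(-1/33)) + 147)**2 = ((-40/111 + 13/33) + 147)**2 = (41/1221 + 147)**2 = (179528/1221)**2 = 32230302784/1490841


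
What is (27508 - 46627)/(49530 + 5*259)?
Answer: -19119/50825 ≈ -0.37617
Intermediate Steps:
(27508 - 46627)/(49530 + 5*259) = -19119/(49530 + 1295) = -19119/50825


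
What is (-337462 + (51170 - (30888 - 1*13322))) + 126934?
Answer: -176924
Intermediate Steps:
(-337462 + (51170 - (30888 - 1*13322))) + 126934 = (-337462 + (51170 - (30888 - 13322))) + 126934 = (-337462 + (51170 - 1*17566)) + 126934 = (-337462 + (51170 - 17566)) + 126934 = (-337462 + 33604) + 126934 = -303858 + 126934 = -176924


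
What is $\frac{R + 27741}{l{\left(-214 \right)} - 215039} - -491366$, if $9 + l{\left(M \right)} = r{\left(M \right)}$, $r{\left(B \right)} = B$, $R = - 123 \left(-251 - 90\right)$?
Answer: $\frac{17628726368}{35877} \approx 4.9137 \cdot 10^{5}$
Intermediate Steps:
$R = 41943$ ($R = \left(-123\right) \left(-341\right) = 41943$)
$l{\left(M \right)} = -9 + M$
$\frac{R + 27741}{l{\left(-214 \right)} - 215039} - -491366 = \frac{41943 + 27741}{\left(-9 - 214\right) - 215039} - -491366 = \frac{69684}{-223 - 215039} + 491366 = \frac{69684}{-215262} + 491366 = 69684 \left(- \frac{1}{215262}\right) + 491366 = - \frac{11614}{35877} + 491366 = \frac{17628726368}{35877}$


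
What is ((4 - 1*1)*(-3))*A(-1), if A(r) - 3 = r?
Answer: -18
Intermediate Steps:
A(r) = 3 + r
((4 - 1*1)*(-3))*A(-1) = ((4 - 1*1)*(-3))*(3 - 1) = ((4 - 1)*(-3))*2 = (3*(-3))*2 = -9*2 = -18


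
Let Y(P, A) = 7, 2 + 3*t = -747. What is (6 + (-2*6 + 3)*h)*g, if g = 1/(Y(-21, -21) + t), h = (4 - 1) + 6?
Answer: 225/728 ≈ 0.30907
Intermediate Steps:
t = -749/3 (t = -⅔ + (⅓)*(-747) = -⅔ - 249 = -749/3 ≈ -249.67)
h = 9 (h = 3 + 6 = 9)
g = -3/728 (g = 1/(7 - 749/3) = 1/(-728/3) = -3/728 ≈ -0.0041209)
(6 + (-2*6 + 3)*h)*g = (6 + (-2*6 + 3)*9)*(-3/728) = (6 + (-12 + 3)*9)*(-3/728) = (6 - 9*9)*(-3/728) = (6 - 81)*(-3/728) = -75*(-3/728) = 225/728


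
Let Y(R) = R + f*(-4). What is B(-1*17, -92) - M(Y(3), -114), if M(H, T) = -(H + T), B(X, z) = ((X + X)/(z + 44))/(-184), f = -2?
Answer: -454865/4416 ≈ -103.00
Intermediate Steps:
Y(R) = 8 + R (Y(R) = R - 2*(-4) = R + 8 = 8 + R)
B(X, z) = -X/(92*(44 + z)) (B(X, z) = ((2*X)/(44 + z))*(-1/184) = (2*X/(44 + z))*(-1/184) = -X/(92*(44 + z)))
M(H, T) = -H - T
B(-1*17, -92) - M(Y(3), -114) = -(-1*17)/(4048 + 92*(-92)) - (-(8 + 3) - 1*(-114)) = -1*(-17)/(4048 - 8464) - (-1*11 + 114) = -1*(-17)/(-4416) - (-11 + 114) = -1*(-17)*(-1/4416) - 1*103 = -17/4416 - 103 = -454865/4416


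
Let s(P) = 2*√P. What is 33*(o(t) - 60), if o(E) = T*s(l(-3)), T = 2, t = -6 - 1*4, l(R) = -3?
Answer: -1980 + 132*I*√3 ≈ -1980.0 + 228.63*I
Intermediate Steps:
t = -10 (t = -6 - 4 = -10)
o(E) = 4*I*√3 (o(E) = 2*(2*√(-3)) = 2*(2*(I*√3)) = 2*(2*I*√3) = 4*I*√3)
33*(o(t) - 60) = 33*(4*I*√3 - 60) = 33*(-60 + 4*I*√3) = -1980 + 132*I*√3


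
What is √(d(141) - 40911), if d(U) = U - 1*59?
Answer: I*√40829 ≈ 202.06*I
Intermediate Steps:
d(U) = -59 + U (d(U) = U - 59 = -59 + U)
√(d(141) - 40911) = √((-59 + 141) - 40911) = √(82 - 40911) = √(-40829) = I*√40829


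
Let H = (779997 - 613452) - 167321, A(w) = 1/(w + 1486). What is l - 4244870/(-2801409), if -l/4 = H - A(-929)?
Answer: 4845810057778/1560384813 ≈ 3105.5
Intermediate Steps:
A(w) = 1/(1486 + w)
H = -776 (H = 166545 - 167321 = -776)
l = 1728932/557 (l = -4*(-776 - 1/(1486 - 929)) = -4*(-776 - 1/557) = -4*(-432233/557) = 1728932/557 ≈ 3104.0)
l - 4244870/(-2801409) = 1728932/557 - 4244870/(-2801409) = 1728932/557 - 4244870*(-1/2801409) = 1728932/557 + 4244870/2801409 = 4845810057778/1560384813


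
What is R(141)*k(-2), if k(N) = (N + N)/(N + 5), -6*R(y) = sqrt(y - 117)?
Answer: 4*sqrt(6)/9 ≈ 1.0887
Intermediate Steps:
R(y) = -sqrt(-117 + y)/6 (R(y) = -sqrt(y - 117)/6 = -sqrt(-117 + y)/6)
k(N) = 2*N/(5 + N) (k(N) = (2*N)/(5 + N) = 2*N/(5 + N))
R(141)*k(-2) = (-sqrt(-117 + 141)/6)*(2*(-2)/(5 - 2)) = (-sqrt(6)/3)*(2*(-2)/3) = (-sqrt(6)/3)*(2*(-2)*(1/3)) = -sqrt(6)/3*(-4/3) = 4*sqrt(6)/9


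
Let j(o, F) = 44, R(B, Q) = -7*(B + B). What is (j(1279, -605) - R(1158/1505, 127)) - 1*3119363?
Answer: -670651269/215 ≈ -3.1193e+6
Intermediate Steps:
R(B, Q) = -14*B
(j(1279, -605) - R(1158/1505, 127)) - 1*3119363 = (44 - (-14)*1158/1505) - 1*3119363 = (44 - (-14)*1158*(1/1505)) - 3119363 = (44 - (-14)*1158/1505) - 3119363 = (44 - 1*(-2316/215)) - 3119363 = (44 + 2316/215) - 3119363 = 11776/215 - 3119363 = -670651269/215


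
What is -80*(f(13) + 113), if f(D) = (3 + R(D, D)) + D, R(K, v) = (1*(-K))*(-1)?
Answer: -11360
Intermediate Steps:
R(K, v) = K (R(K, v) = -K*(-1) = K)
f(D) = 3 + 2*D (f(D) = (3 + D) + D = 3 + 2*D)
-80*(f(13) + 113) = -80*((3 + 2*13) + 113) = -80*((3 + 26) + 113) = -80*(29 + 113) = -80*142 = -11360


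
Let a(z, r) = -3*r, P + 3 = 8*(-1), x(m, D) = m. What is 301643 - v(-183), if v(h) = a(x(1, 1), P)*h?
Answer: 307682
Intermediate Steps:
P = -11 (P = -3 + 8*(-1) = -3 - 8 = -11)
v(h) = 33*h (v(h) = (-3*(-11))*h = 33*h)
301643 - v(-183) = 301643 - 33*(-183) = 301643 - 1*(-6039) = 301643 + 6039 = 307682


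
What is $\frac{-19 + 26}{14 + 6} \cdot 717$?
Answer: $\frac{5019}{20} \approx 250.95$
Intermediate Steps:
$\frac{-19 + 26}{14 + 6} \cdot 717 = \frac{7}{20} \cdot 717 = \frac{5019}{20}$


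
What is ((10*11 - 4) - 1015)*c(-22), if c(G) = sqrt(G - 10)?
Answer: -3636*I*sqrt(2) ≈ -5142.1*I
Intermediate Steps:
c(G) = sqrt(-10 + G)
((10*11 - 4) - 1015)*c(-22) = ((10*11 - 4) - 1015)*sqrt(-10 - 22) = ((110 - 4) - 1015)*sqrt(-32) = (106 - 1015)*(4*I*sqrt(2)) = -3636*I*sqrt(2)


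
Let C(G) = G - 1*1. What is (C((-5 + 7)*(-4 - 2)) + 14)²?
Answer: 1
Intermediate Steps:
C(G) = -1 + G (C(G) = G - 1 = -1 + G)
(C((-5 + 7)*(-4 - 2)) + 14)² = ((-1 + (-5 + 7)*(-4 - 2)) + 14)² = ((-1 + 2*(-6)) + 14)² = ((-1 - 12) + 14)² = (-13 + 14)² = 1² = 1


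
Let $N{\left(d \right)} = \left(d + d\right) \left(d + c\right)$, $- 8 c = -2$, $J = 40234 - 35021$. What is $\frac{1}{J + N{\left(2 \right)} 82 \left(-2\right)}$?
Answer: $\frac{1}{3737} \approx 0.00026759$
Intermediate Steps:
$J = 5213$ ($J = 40234 - 35021 = 5213$)
$c = \frac{1}{4}$ ($c = \left(- \frac{1}{8}\right) \left(-2\right) = \frac{1}{4} \approx 0.25$)
$N{\left(d \right)} = 2 d \left(\frac{1}{4} + d\right)$ ($N{\left(d \right)} = \left(d + d\right) \left(d + \frac{1}{4}\right) = 2 d \left(\frac{1}{4} + d\right)$)
$\frac{1}{J + N{\left(2 \right)} 82 \left(-2\right)} = \frac{1}{5213 + \frac{1}{2} \cdot 2 \left(1 + 4 \cdot 2\right) 82 \left(-2\right)} = \frac{1}{5213 + \frac{1}{2} \cdot 2 \left(1 + 8\right) \left(-164\right)} = \frac{1}{5213 + \frac{1}{2} \cdot 2 \cdot 9 \left(-164\right)} = \frac{1}{5213 + 9 \left(-164\right)} = \frac{1}{5213 - 1476} = \frac{1}{3737}$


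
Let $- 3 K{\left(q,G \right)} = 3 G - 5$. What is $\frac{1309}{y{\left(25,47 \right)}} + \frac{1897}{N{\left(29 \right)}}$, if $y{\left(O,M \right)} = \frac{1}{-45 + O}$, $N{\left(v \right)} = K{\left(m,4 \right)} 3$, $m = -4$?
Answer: $-26451$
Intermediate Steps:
$K{\left(q,G \right)} = \frac{5}{3} - G$ ($K{\left(q,G \right)} = - \frac{3 G - 5}{3} = - \frac{-5 + 3 G}{3} = \frac{5}{3} - G$)
$N{\left(v \right)} = -7$ ($N{\left(v \right)} = \left(\frac{5}{3} - 4\right) 3 = \left(- \frac{7}{3}\right) 3 = -7$)
$\frac{1309}{y{\left(25,47 \right)}} + \frac{1897}{N{\left(29 \right)}} = \frac{1309}{\frac{1}{-45 + 25}} + \frac{1897}{-7} = \frac{1309}{\frac{1}{-20}} + 1897 \left(- \frac{1}{7}\right) = \frac{1309}{- \frac{1}{20}} - 271 = 1309 \left(-20\right) - 271 = -26180 - 271 = -26451$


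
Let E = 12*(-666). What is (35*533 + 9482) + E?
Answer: 20145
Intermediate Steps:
E = -7992
(35*533 + 9482) + E = (35*533 + 9482) - 7992 = (18655 + 9482) - 7992 = 28137 - 7992 = 20145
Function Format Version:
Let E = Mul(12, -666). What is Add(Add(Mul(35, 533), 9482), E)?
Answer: 20145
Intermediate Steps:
E = -7992
Add(Add(Mul(35, 533), 9482), E) = Add(Add(Mul(35, 533), 9482), -7992) = Add(Add(18655, 9482), -7992) = Add(28137, -7992) = 20145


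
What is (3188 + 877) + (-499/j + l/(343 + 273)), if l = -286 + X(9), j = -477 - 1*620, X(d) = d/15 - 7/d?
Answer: 61805819857/15204420 ≈ 4065.0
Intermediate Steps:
X(d) = -7/d + d/15 (X(d) = d*(1/15) - 7/d = d/15 - 7/d = -7/d + d/15)
j = -1097 (j = -477 - 620 = -1097)
l = -12878/45 (l = -286 + (-7/9 + (1/15)*9) = -286 + (-7*⅑ + ⅗) = -286 + (-7/9 + ⅗) = -286 - 8/45 = -12878/45 ≈ -286.18)
(3188 + 877) + (-499/j + l/(343 + 273)) = (3188 + 877) + (-499/(-1097) - 12878/(45*(343 + 273))) = 4065 + (-499*(-1/1097) - 12878/45/616) = 4065 + (499/1097 - 12878/45*1/616) = 4065 + (499/1097 - 6439/13860) = 4065 - 147443/15204420 = 61805819857/15204420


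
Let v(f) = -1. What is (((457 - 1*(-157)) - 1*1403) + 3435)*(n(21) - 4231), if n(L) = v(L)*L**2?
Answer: -12362112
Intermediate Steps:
n(L) = -L**2
(((457 - 1*(-157)) - 1*1403) + 3435)*(n(21) - 4231) = (((457 - 1*(-157)) - 1*1403) + 3435)*(-1*21**2 - 4231) = (((457 + 157) - 1403) + 3435)*(-1*441 - 4231) = ((614 - 1403) + 3435)*(-441 - 4231) = (-789 + 3435)*(-4672) = 2646*(-4672) = -12362112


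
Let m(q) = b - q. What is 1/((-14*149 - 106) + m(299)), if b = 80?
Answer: -1/2411 ≈ -0.00041477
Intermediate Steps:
m(q) = 80 - q
1/((-14*149 - 106) + m(299)) = 1/((-14*149 - 106) + (80 - 1*299)) = 1/((-2086 - 106) + (80 - 299)) = 1/(-2192 - 219) = 1/(-2411) = -1/2411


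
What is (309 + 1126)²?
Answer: 2059225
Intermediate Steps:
(309 + 1126)² = 1435² = 2059225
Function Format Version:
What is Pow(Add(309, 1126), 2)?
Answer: 2059225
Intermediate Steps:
Pow(Add(309, 1126), 2) = Pow(1435, 2) = 2059225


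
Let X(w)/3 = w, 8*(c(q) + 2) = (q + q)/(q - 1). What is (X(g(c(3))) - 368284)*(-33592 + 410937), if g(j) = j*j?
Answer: -8893896748805/64 ≈ -1.3897e+11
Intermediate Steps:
c(q) = -2 + q/(4*(-1 + q)) (c(q) = -2 + ((q + q)/(q - 1))/8 = -2 + ((2*q)/(-1 + q))/8 = -2 + (2*q/(-1 + q))/8 = -2 + q/(4*(-1 + q)))
g(j) = j**2
X(w) = 3*w
(X(g(c(3))) - 368284)*(-33592 + 410937) = (3*((8 - 7*3)/(4*(-1 + 3)))**2 - 368284)*(-33592 + 410937) = (3*((1/4)*(8 - 21)/2)**2 - 368284)*377345 = (3*((1/4)*(1/2)*(-13))**2 - 368284)*377345 = (3*(-13/8)**2 - 368284)*377345 = (3*(169/64) - 368284)*377345 = (507/64 - 368284)*377345 = -23569669/64*377345 = -8893896748805/64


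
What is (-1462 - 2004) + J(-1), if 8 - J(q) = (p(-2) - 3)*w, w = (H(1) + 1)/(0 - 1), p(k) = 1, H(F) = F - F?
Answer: -3460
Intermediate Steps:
H(F) = 0
w = -1 (w = (0 + 1)/(0 - 1) = 1/(-1) = 1*(-1) = -1)
J(q) = 6 (J(q) = 8 - (1 - 3)*(-1) = 8 - (-2)*(-1) = 8 - 1*2 = 8 - 2 = 6)
(-1462 - 2004) + J(-1) = (-1462 - 2004) + 6 = -3466 + 6 = -3460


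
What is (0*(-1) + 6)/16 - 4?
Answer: -29/8 ≈ -3.6250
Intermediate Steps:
(0*(-1) + 6)/16 - 4 = (0 + 6)/16 - 4 = (1/16)*6 - 4 = 3/8 - 4 = -29/8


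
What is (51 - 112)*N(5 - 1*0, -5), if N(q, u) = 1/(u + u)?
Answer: 61/10 ≈ 6.1000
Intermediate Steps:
N(q, u) = 1/(2*u)
(51 - 112)*N(5 - 1*0, -5) = (51 - 112)*((1/2)/(-5)) = -61*(-1)/(2*5) = -61*(-1/10) = 61/10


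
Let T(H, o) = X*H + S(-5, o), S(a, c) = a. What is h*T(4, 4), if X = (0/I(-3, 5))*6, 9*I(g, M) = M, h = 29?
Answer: -145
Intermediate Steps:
I(g, M) = M/9
X = 0 (X = (0/(((⅑)*5)))*6 = (0/(5/9))*6 = (0*(9/5))*6 = 0*6 = 0)
T(H, o) = -5 (T(H, o) = 0*H - 5 = 0 - 5 = -5)
h*T(4, 4) = 29*(-5) = -145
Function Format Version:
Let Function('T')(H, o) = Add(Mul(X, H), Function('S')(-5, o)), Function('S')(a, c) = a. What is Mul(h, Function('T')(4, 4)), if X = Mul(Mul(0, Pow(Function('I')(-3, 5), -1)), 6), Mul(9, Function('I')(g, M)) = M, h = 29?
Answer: -145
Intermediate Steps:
Function('I')(g, M) = Mul(Rational(1, 9), M)
X = 0 (X = Mul(Mul(0, Pow(Mul(Rational(1, 9), 5), -1)), 6) = Mul(Mul(0, Pow(Rational(5, 9), -1)), 6) = Mul(Mul(0, Rational(9, 5)), 6) = Mul(0, 6) = 0)
Function('T')(H, o) = -5 (Function('T')(H, o) = Add(Mul(0, H), -5) = Add(0, -5) = -5)
Mul(h, Function('T')(4, 4)) = Mul(29, -5) = -145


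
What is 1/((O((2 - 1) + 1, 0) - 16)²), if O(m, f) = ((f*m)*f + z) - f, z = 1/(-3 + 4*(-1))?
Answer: 49/12769 ≈ 0.0038374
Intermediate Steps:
z = -⅐ (z = 1/(-3 - 4) = 1/(-7) = -⅐ ≈ -0.14286)
O(m, f) = -⅐ - f + m*f² (O(m, f) = ((f*m)*f - ⅐) - f = (m*f² - ⅐) - f = (-⅐ + m*f²) - f = -⅐ - f + m*f²)
1/((O((2 - 1) + 1, 0) - 16)²) = 1/(((-⅐ - 1*0 + ((2 - 1) + 1)*0²) - 16)²) = 1/(((-⅐ + 0 + (1 + 1)*0) - 16)²) = 1/(((-⅐ + 0 + 2*0) - 16)²) = 1/(((-⅐ + 0 + 0) - 16)²) = 1/((-⅐ - 16)²) = 1/((-113/7)²) = 1/(12769/49) = 49/12769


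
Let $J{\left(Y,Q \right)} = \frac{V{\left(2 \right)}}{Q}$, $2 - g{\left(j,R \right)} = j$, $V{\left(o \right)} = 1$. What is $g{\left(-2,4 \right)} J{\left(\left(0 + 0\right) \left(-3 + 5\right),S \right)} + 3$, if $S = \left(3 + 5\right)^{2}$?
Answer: $\frac{49}{16} \approx 3.0625$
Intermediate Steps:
$S = 64$ ($S = 8^{2} = 64$)
$g{\left(j,R \right)} = 2 - j$
$J{\left(Y,Q \right)} = \frac{1}{Q}$ ($J{\left(Y,Q \right)} = 1 \frac{1}{Q} = \frac{1}{Q}$)
$g{\left(-2,4 \right)} J{\left(\left(0 + 0\right) \left(-3 + 5\right),S \right)} + 3 = \frac{2 - -2}{64} + 3 = \left(2 + 2\right) \frac{1}{64} + 3 = 4 \cdot \frac{1}{64} + 3 = \frac{1}{16} + 3 = \frac{49}{16}$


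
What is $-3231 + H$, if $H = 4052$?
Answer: $821$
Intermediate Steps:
$-3231 + H = -3231 + 4052 = 821$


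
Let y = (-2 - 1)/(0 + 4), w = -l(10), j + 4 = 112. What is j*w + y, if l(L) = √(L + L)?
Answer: -¾ - 216*√5 ≈ -483.74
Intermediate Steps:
j = 108 (j = -4 + 112 = 108)
l(L) = √2*√L (l(L) = √(2*L) = √2*√L)
w = -2*√5 (w = -√2*√10 = -2*√5 ≈ -4.4721)
y = -¾ (y = -3/4 = (¼)*(-3) = -¾ ≈ -0.75000)
j*w + y = 108*(-2*√5) - ¾ = -216*√5 - ¾ = -¾ - 216*√5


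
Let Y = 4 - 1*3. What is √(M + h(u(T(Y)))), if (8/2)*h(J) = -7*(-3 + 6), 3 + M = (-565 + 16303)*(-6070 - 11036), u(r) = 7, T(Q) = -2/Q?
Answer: I*√1076856945/2 ≈ 16408.0*I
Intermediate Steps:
Y = 1 (Y = 4 - 3 = 1)
M = -269214231 (M = -3 + (-565 + 16303)*(-6070 - 11036) = -3 + 15738*(-17106) = -3 - 269214228 = -269214231)
h(J) = -21/4 (h(J) = (-7*(-3 + 6))/4 = (-7*3)/4 = (¼)*(-21) = -21/4)
√(M + h(u(T(Y)))) = √(-269214231 - 21/4) = √(-1076856945/4) = I*√1076856945/2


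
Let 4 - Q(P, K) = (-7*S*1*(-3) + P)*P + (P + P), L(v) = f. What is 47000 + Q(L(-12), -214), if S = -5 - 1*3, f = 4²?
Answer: 49404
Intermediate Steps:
f = 16
L(v) = 16
S = -8 (S = -5 - 3 = -8)
Q(P, K) = 4 - 2*P - P*(-168 + P) (Q(P, K) = 4 - ((-7*(-8*1)*(-3) + P)*P + (P + P)) = 4 - ((-(-56)*(-3) + P)*P + 2*P) = 4 - ((-7*24 + P)*P + 2*P) = 4 - ((-168 + P)*P + 2*P) = 4 - (P*(-168 + P) + 2*P) = 4 - (2*P + P*(-168 + P)) = 4 + (-2*P - P*(-168 + P)) = 4 - 2*P - P*(-168 + P))
47000 + Q(L(-12), -214) = 47000 + (4 - 1*16² + 166*16) = 47000 + (4 - 1*256 + 2656) = 47000 + (4 - 256 + 2656) = 47000 + 2404 = 49404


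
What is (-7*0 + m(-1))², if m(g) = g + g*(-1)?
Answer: 0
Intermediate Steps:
m(g) = 0 (m(g) = g - g = 0)
(-7*0 + m(-1))² = (-7*0 + 0)² = (0 + 0)² = 0² = 0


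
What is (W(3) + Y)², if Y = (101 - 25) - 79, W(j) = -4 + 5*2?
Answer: 9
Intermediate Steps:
W(j) = 6 (W(j) = -4 + 10 = 6)
Y = -3 (Y = 76 - 79 = -3)
(W(3) + Y)² = (6 - 3)² = 3² = 9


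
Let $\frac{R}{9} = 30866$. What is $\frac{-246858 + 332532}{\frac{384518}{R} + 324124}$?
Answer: $\frac{11899861578}{45020043487} \approx 0.26432$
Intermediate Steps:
$R = 277794$ ($R = 9 \cdot 30866 = 277794$)
$\frac{-246858 + 332532}{\frac{384518}{R} + 324124} = \frac{-246858 + 332532}{\frac{384518}{277794} + 324124} = \frac{85674}{384518 \cdot \frac{1}{277794} + 324124} = \frac{85674}{\frac{192259}{138897} + 324124} = \frac{85674}{\frac{45020043487}{138897}} = 85674 \cdot \frac{138897}{45020043487} = \frac{11899861578}{45020043487}$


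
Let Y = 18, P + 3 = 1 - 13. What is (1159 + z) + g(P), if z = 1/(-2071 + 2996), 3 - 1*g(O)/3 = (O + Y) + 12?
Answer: 1038776/925 ≈ 1123.0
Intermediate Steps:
P = -15 (P = -3 + (1 - 13) = -3 - 12 = -15)
g(O) = -81 - 3*O (g(O) = 9 - 3*((O + 18) + 12) = 9 - 3*((18 + O) + 12) = 9 - 3*(30 + O) = 9 + (-90 - 3*O) = -81 - 3*O)
z = 1/925 ≈ 0.0010811
(1159 + z) + g(P) = (1159 + 1/925) + (-81 - 3*(-15)) = 1072076/925 + (-81 + 45) = 1072076/925 - 36 = 1038776/925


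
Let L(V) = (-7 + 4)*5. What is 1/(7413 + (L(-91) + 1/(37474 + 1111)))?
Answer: 38585/285451831 ≈ 0.00013517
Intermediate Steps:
L(V) = -15 (L(V) = -3*5 = -15)
1/(7413 + (L(-91) + 1/(37474 + 1111))) = 1/(7413 + (-15 + 1/(37474 + 1111))) = 1/(7413 + (-15 + 1/38585)) = 1/(7413 - 578774/38585) = 1/(285451831/38585) = 38585/285451831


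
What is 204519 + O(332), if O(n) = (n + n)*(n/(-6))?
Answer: 503333/3 ≈ 1.6778e+5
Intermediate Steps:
O(n) = -n²/3 (O(n) = (2*n)*(n*(-⅙)) = (2*n)*(-n/6) = -n²/3)
204519 + O(332) = 204519 - ⅓*332² = 204519 - ⅓*110224 = 204519 - 110224/3 = 503333/3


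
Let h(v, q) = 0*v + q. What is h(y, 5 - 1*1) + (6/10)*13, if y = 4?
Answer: 59/5 ≈ 11.800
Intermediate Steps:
h(v, q) = q (h(v, q) = 0 + q = q)
h(y, 5 - 1*1) + (6/10)*13 = (5 - 1*1) + (6/10)*13 = (5 - 1) + (6*(⅒))*13 = 4 + (⅗)*13 = 4 + 39/5 = 59/5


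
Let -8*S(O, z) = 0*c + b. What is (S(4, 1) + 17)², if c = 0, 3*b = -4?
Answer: 10609/36 ≈ 294.69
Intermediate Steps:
b = -4/3 (b = (⅓)*(-4) = -4/3 ≈ -1.3333)
S(O, z) = ⅙ (S(O, z) = -(0*0 - 4/3)/8 = -(0 - 4/3)/8 = -⅛*(-4/3) = ⅙)
(S(4, 1) + 17)² = (⅙ + 17)² = (103/6)² = 10609/36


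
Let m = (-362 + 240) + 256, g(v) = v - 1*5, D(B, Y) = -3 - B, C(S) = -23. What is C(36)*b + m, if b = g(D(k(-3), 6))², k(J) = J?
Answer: -441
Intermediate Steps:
g(v) = -5 + v (g(v) = v - 5 = -5 + v)
m = 134 (m = -122 + 256 = 134)
b = 25 (b = (-5 + (-3 - 1*(-3)))² = (-5 + (-3 + 3))² = (-5 + 0)² = (-5)² = 25)
C(36)*b + m = -23*25 + 134 = -575 + 134 = -441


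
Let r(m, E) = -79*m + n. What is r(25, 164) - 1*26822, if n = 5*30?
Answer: -28647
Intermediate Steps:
n = 150
r(m, E) = 150 - 79*m (r(m, E) = -79*m + 150 = 150 - 79*m)
r(25, 164) - 1*26822 = (150 - 79*25) - 1*26822 = (150 - 1975) - 26822 = -1825 - 26822 = -28647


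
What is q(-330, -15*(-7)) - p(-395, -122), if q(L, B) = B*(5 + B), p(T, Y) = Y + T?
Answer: 12067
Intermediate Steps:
p(T, Y) = T + Y
q(-330, -15*(-7)) - p(-395, -122) = (-15*(-7))*(5 - 15*(-7)) - (-395 - 122) = 105*(5 + 105) - 1*(-517) = 105*110 + 517 = 11550 + 517 = 12067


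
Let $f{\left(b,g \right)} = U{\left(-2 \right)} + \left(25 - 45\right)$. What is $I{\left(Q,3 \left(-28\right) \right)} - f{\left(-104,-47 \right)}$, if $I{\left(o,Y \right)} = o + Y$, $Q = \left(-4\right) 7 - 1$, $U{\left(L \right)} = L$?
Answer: $-91$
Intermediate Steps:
$Q = -29$ ($Q = -28 - 1 = -29$)
$f{\left(b,g \right)} = -22$ ($f{\left(b,g \right)} = -2 + \left(25 - 45\right) = -2 - 20 = -22$)
$I{\left(o,Y \right)} = Y + o$
$I{\left(Q,3 \left(-28\right) \right)} - f{\left(-104,-47 \right)} = \left(3 \left(-28\right) - 29\right) - -22 = \left(-84 - 29\right) + 22 = -113 + 22 = -91$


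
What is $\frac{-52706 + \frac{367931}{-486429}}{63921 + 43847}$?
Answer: $- \frac{25638094805}{52421480472} \approx -0.48908$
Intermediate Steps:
$\frac{-52706 + \frac{367931}{-486429}}{63921 + 43847} = \frac{-52706 + 367931 \left(- \frac{1}{486429}\right)}{107768} = \left(-52706 - \frac{367931}{486429}\right) \frac{1}{107768} = \left(- \frac{25638094805}{486429}\right) \frac{1}{107768} = - \frac{25638094805}{52421480472}$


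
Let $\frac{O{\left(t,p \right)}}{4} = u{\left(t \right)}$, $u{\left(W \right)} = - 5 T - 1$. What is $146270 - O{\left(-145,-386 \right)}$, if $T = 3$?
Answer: $146334$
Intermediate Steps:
$u{\left(W \right)} = -16$ ($u{\left(W \right)} = \left(-5\right) 3 - 1 = -15 - 1 = -16$)
$O{\left(t,p \right)} = -64$ ($O{\left(t,p \right)} = 4 \left(-16\right) = -64$)
$146270 - O{\left(-145,-386 \right)} = 146270 - -64 = 146270 + 64 = 146334$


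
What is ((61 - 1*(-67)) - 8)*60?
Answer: 7200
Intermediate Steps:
((61 - 1*(-67)) - 8)*60 = ((61 + 67) - 8)*60 = (128 - 8)*60 = 120*60 = 7200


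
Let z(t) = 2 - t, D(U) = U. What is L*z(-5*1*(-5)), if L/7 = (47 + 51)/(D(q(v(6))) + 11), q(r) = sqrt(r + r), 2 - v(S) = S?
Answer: -173558/129 + 31556*I*sqrt(2)/129 ≈ -1345.4 + 345.95*I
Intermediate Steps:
v(S) = 2 - S
q(r) = sqrt(2)*sqrt(r) (q(r) = sqrt(2*r) = sqrt(2)*sqrt(r))
L = 686/(11 + 2*I*sqrt(2)) (L = 7*((47 + 51)/(sqrt(2)*sqrt(2 - 1*6) + 11)) = 7*(98/(sqrt(2)*sqrt(2 - 6) + 11)) = 7*(98/(sqrt(2)*sqrt(-4) + 11)) = 7*(98/(sqrt(2)*(2*I) + 11)) = 7*(98/(2*I*sqrt(2) + 11)) = 7*(98/(11 + 2*I*sqrt(2))) = 686/(11 + 2*I*sqrt(2)) ≈ 58.496 - 15.041*I)
L*z(-5*1*(-5)) = (7546/129 - 1372*I*sqrt(2)/129)*(2 - (-5*1)*(-5)) = (7546/129 - 1372*I*sqrt(2)/129)*(2 - (-5)*(-5)) = (7546/129 - 1372*I*sqrt(2)/129)*(2 - 1*25) = (7546/129 - 1372*I*sqrt(2)/129)*(2 - 25) = (7546/129 - 1372*I*sqrt(2)/129)*(-23) = -173558/129 + 31556*I*sqrt(2)/129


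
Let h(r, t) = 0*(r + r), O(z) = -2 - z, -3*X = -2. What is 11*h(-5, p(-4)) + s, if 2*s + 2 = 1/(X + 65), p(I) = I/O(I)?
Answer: -391/394 ≈ -0.99239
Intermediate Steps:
X = ⅔ (X = -⅓*(-2) = ⅔ ≈ 0.66667)
p(I) = I/(-2 - I)
h(r, t) = 0 (h(r, t) = 0*(2*r) = 0)
s = -391/394 (s = -1 + 1/(2*(⅔ + 65)) = -1 + 1/(2*(197/3)) = -1 + (½)*(3/197) = -1 + 3/394 = -391/394 ≈ -0.99239)
11*h(-5, p(-4)) + s = 11*0 - 391/394 = 0 - 391/394 = -391/394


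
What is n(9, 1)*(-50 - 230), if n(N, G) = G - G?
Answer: 0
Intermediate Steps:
n(N, G) = 0
n(9, 1)*(-50 - 230) = 0*(-50 - 230) = 0*(-280) = 0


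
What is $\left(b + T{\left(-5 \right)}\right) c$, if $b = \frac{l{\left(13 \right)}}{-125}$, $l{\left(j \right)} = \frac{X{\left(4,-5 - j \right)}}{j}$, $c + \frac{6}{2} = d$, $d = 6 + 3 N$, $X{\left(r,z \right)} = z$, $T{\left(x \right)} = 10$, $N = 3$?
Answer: $\frac{195216}{1625} \approx 120.13$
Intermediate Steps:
$d = 15$ ($d = 6 + 3 \cdot 3 = 6 + 9 = 15$)
$c = 12$ ($c = -3 + 15 = 12$)
$l{\left(j \right)} = \frac{-5 - j}{j}$
$b = \frac{18}{1625}$ ($b = \frac{\frac{1}{13} \left(-5 - 13\right)}{-125} = \frac{-5 - 13}{13} \left(- \frac{1}{125}\right) = \frac{1}{13} \left(-18\right) \left(- \frac{1}{125}\right) = \left(- \frac{18}{13}\right) \left(- \frac{1}{125}\right) = \frac{18}{1625} \approx 0.011077$)
$\left(b + T{\left(-5 \right)}\right) c = \left(\frac{18}{1625} + 10\right) 12 = \frac{16268}{1625} \cdot 12 = \frac{195216}{1625}$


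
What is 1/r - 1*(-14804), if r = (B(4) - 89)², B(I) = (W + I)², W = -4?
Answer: 117262485/7921 ≈ 14804.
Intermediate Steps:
B(I) = (-4 + I)²
r = 7921 (r = ((-4 + 4)² - 89)² = (0² - 89)² = (0 - 89)² = (-89)² = 7921)
1/r - 1*(-14804) = 1/7921 - 1*(-14804) = 1/7921 + 14804 = 117262485/7921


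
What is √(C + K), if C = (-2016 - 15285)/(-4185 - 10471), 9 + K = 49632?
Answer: 3*√18505540609/1832 ≈ 222.76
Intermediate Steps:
K = 49623 (K = -9 + 49632 = 49623)
C = 17301/14656 (C = -17301/(-14656) = -17301*(-1/14656) = 17301/14656 ≈ 1.1805)
√(C + K) = √(17301/14656 + 49623) = √(727291989/14656) = 3*√18505540609/1832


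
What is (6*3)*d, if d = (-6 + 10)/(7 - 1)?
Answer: 12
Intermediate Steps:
d = ⅔ (d = 4/6 = 4*(⅙) = ⅔ ≈ 0.66667)
(6*3)*d = (6*3)*(⅔) = 18*(⅔) = 12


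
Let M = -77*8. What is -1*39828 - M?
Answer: -39212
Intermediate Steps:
M = -616
-1*39828 - M = -1*39828 - 1*(-616) = -39828 + 616 = -39212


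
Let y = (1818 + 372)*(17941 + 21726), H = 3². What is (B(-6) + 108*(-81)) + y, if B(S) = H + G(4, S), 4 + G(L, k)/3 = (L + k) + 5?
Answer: 86861988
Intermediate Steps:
G(L, k) = 3 + 3*L + 3*k (G(L, k) = -12 + 3*((L + k) + 5) = -12 + 3*(5 + L + k) = -12 + (15 + 3*L + 3*k) = 3 + 3*L + 3*k)
H = 9
y = 86870730 (y = 2190*39667 = 86870730)
B(S) = 24 + 3*S (B(S) = 9 + (3 + 3*4 + 3*S) = 9 + (3 + 12 + 3*S) = 9 + (15 + 3*S) = 24 + 3*S)
(B(-6) + 108*(-81)) + y = ((24 + 3*(-6)) + 108*(-81)) + 86870730 = ((24 - 18) - 8748) + 86870730 = (6 - 8748) + 86870730 = -8742 + 86870730 = 86861988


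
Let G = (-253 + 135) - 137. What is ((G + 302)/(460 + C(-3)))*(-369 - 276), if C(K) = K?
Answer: -30315/457 ≈ -66.335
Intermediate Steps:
G = -255 (G = -118 - 137 = -255)
((G + 302)/(460 + C(-3)))*(-369 - 276) = ((-255 + 302)/(460 - 3))*(-369 - 276) = (47/457)*(-645) = -30315/457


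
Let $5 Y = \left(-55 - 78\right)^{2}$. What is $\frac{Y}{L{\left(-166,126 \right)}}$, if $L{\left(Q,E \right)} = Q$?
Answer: $- \frac{17689}{830} \approx -21.312$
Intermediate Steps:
$Y = \frac{17689}{5}$ ($Y = \frac{\left(-55 - 78\right)^{2}}{5} = \frac{\left(-133\right)^{2}}{5} = \frac{1}{5} \cdot 17689 = \frac{17689}{5} \approx 3537.8$)
$\frac{Y}{L{\left(-166,126 \right)}} = \frac{17689}{5 \left(-166\right)} = \frac{17689}{5} \left(- \frac{1}{166}\right) = - \frac{17689}{830}$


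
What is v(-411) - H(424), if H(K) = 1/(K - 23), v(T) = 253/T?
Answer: -101864/164811 ≈ -0.61807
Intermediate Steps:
H(K) = 1/(-23 + K)
v(-411) - H(424) = 253/(-411) - 1/(-23 + 424) = 253*(-1/411) - 1/401 = -253/411 - 1*1/401 = -253/411 - 1/401 = -101864/164811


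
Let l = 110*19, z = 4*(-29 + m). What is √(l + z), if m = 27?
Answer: √2082 ≈ 45.629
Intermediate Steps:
z = -8 (z = 4*(-29 + 27) = 4*(-2) = -8)
l = 2090
√(l + z) = √(2090 - 8) = √2082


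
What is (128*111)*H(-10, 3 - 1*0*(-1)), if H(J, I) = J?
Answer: -142080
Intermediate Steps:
(128*111)*H(-10, 3 - 1*0*(-1)) = (128*111)*(-10) = 14208*(-10) = -142080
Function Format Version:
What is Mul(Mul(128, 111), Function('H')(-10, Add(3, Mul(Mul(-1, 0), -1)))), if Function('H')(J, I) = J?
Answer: -142080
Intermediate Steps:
Mul(Mul(128, 111), Function('H')(-10, Add(3, Mul(Mul(-1, 0), -1)))) = Mul(Mul(128, 111), -10) = Mul(14208, -10) = -142080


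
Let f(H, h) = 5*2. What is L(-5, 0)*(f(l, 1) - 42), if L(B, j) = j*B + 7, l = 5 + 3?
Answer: -224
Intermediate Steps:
l = 8
f(H, h) = 10
L(B, j) = 7 + B*j (L(B, j) = B*j + 7 = 7 + B*j)
L(-5, 0)*(f(l, 1) - 42) = (7 - 5*0)*(10 - 42) = (7 + 0)*(-32) = 7*(-32) = -224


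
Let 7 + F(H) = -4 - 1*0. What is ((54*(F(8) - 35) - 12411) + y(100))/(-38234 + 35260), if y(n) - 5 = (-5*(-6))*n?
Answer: 5945/1487 ≈ 3.9980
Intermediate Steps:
F(H) = -11 (F(H) = -7 + (-4 - 1*0) = -7 + (-4 + 0) = -7 - 4 = -11)
y(n) = 5 + 30*n (y(n) = 5 + (-5*(-6))*n = 5 + 30*n)
((54*(F(8) - 35) - 12411) + y(100))/(-38234 + 35260) = ((54*(-11 - 35) - 12411) + (5 + 30*100))/(-38234 + 35260) = ((54*(-46) - 12411) + (5 + 3000))/(-2974) = ((-2484 - 12411) + 3005)*(-1/2974) = (-14895 + 3005)*(-1/2974) = -11890*(-1/2974) = 5945/1487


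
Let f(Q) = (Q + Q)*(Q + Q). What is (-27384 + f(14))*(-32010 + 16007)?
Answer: 425679800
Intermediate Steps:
f(Q) = 4*Q**2 (f(Q) = (2*Q)*(2*Q) = 4*Q**2)
(-27384 + f(14))*(-32010 + 16007) = (-27384 + 4*14**2)*(-32010 + 16007) = (-27384 + 4*196)*(-16003) = (-27384 + 784)*(-16003) = -26600*(-16003) = 425679800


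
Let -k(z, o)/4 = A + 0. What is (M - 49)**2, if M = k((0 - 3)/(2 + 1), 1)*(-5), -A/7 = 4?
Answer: 370881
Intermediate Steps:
A = -28 (A = -7*4 = -28)
k(z, o) = 112 (k(z, o) = -4*(-28 + 0) = -4*(-28) = 112)
M = -560 (M = 112*(-5) = -560)
(M - 49)**2 = (-560 - 49)**2 = (-609)**2 = 370881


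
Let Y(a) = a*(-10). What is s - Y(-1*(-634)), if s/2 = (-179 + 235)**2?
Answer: 12612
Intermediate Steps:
s = 6272 (s = 2*(-179 + 235)**2 = 2*56**2 = 2*3136 = 6272)
Y(a) = -10*a
s - Y(-1*(-634)) = 6272 - (-10)*(-1*(-634)) = 6272 - (-10)*634 = 6272 - 1*(-6340) = 6272 + 6340 = 12612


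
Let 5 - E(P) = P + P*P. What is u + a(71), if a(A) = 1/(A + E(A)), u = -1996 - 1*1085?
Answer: -15515917/5036 ≈ -3081.0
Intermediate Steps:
u = -3081 (u = -1996 - 1085 = -3081)
E(P) = 5 - P - P² (E(P) = 5 - (P + P*P) = 5 - (P + P²) = 5 + (-P - P²) = 5 - P - P²)
a(A) = 1/(5 - A²) (a(A) = 1/(A + (5 - A - A²)) = 1/(5 - A²))
u + a(71) = -3081 - 1/(-5 + 71²) = -3081 - 1/(-5 + 5041) = -3081 - 1/5036 = -15515917/5036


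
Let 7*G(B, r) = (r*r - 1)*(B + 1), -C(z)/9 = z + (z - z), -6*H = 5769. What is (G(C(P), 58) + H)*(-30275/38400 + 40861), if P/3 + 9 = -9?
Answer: 68244550186595/7168 ≈ 9.5207e+9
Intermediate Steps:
P = -54 (P = -27 + 3*(-9) = -27 - 27 = -54)
H = -1923/2 (H = -⅙*5769 = -1923/2 ≈ -961.50)
C(z) = -9*z (C(z) = -9*(z + (z - z)) = -9*(z + 0) = -9*z)
G(B, r) = (1 + B)*(-1 + r²)/7 (G(B, r) = ((r*r - 1)*(B + 1))/7 = ((r² - 1)*(1 + B))/7 = ((-1 + r²)*(1 + B))/7 = ((1 + B)*(-1 + r²))/7 = (1 + B)*(-1 + r²)/7)
(G(C(P), 58) + H)*(-30275/38400 + 40861) = ((-⅐ - (-9)*(-54)/7 + (⅐)*58² + (⅐)*(-9*(-54))*58²) - 1923/2)*(-30275/38400 + 40861) = ((-⅐ - ⅐*486 + (⅐)*3364 + (⅐)*486*3364) - 1923/2)*(-30275*1/38400 + 40861) = ((-⅐ - 486/7 + 3364/7 + 1634904/7) - 1923/2)*(-1211/1536 + 40861) = (1637781/7 - 1923/2)*(62761285/1536) = (3262101/14)*(62761285/1536) = 68244550186595/7168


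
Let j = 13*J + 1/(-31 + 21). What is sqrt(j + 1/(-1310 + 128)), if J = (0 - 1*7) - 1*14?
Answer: I*sqrt(2384723415)/2955 ≈ 16.526*I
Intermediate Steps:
J = -21 (J = (0 - 7) - 14 = -7 - 14 = -21)
j = -2731/10 (j = 13*(-21) + 1/(-31 + 21) = -273 + 1/(-10) = -273 - 1/10 = -2731/10 ≈ -273.10)
sqrt(j + 1/(-1310 + 128)) = sqrt(-2731/10 + 1/(-1310 + 128)) = sqrt(-2731/10 + 1/(-1182)) = sqrt(-2731/10 - 1/1182) = sqrt(-807013/2955) = I*sqrt(2384723415)/2955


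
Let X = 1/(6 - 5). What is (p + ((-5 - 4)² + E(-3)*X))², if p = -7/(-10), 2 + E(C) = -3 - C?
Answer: 635209/100 ≈ 6352.1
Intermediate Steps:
E(C) = -5 - C (E(C) = -2 + (-3 - C) = -5 - C)
X = 1 (X = 1/1 = 1)
p = 7/10 (p = -7*(-⅒) = 7/10 ≈ 0.70000)
(p + ((-5 - 4)² + E(-3)*X))² = (7/10 + ((-5 - 4)² + (-5 - 1*(-3))*1))² = (7/10 + ((-9)² + (-5 + 3)*1))² = (7/10 + (81 - 2*1))² = (7/10 + (81 - 2))² = (7/10 + 79)² = (797/10)² = 635209/100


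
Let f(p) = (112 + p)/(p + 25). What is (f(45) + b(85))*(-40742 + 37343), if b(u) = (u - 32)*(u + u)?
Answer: -2144282943/70 ≈ -3.0633e+7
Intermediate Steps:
b(u) = 2*u*(-32 + u) (b(u) = (-32 + u)*(2*u) = 2*u*(-32 + u))
f(p) = (112 + p)/(25 + p)
(f(45) + b(85))*(-40742 + 37343) = ((112 + 45)/(25 + 45) + 2*85*(-32 + 85))*(-40742 + 37343) = (157/70 + 2*85*53)*(-3399) = ((1/70)*157 + 9010)*(-3399) = (157/70 + 9010)*(-3399) = (630857/70)*(-3399) = -2144282943/70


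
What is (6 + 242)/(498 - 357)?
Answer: 248/141 ≈ 1.7589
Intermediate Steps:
(6 + 242)/(498 - 357) = 248/141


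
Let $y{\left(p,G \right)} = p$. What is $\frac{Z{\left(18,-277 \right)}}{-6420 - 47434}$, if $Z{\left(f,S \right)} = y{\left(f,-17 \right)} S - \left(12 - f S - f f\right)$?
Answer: $\frac{4830}{26927} \approx 0.17937$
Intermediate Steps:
$Z{\left(f,S \right)} = -12 + f^{2} + 2 S f$ ($Z{\left(f,S \right)} = f S - \left(12 - f S - f f\right) = S f - \left(12 - f^{2} - S f\right) = S f + \left(-12 + f^{2} + S f\right) = -12 + f^{2} + 2 S f$)
$\frac{Z{\left(18,-277 \right)}}{-6420 - 47434} = \frac{-12 + 18^{2} + 2 \left(-277\right) 18}{-6420 - 47434} = \frac{-12 + 324 - 9972}{-6420 - 47434} = - \frac{9660}{-53854} = \left(-9660\right) \left(- \frac{1}{53854}\right) = \frac{4830}{26927}$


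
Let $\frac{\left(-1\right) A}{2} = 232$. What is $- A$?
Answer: $464$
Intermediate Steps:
$A = -464$ ($A = \left(-2\right) 232 = -464$)
$- A = \left(-1\right) \left(-464\right) = 464$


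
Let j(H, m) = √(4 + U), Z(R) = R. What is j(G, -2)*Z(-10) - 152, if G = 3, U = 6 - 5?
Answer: -152 - 10*√5 ≈ -174.36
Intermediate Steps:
U = 1
j(H, m) = √5 (j(H, m) = √(4 + 1) = √5)
j(G, -2)*Z(-10) - 152 = √5*(-10) - 152 = -10*√5 - 152 = -152 - 10*√5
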